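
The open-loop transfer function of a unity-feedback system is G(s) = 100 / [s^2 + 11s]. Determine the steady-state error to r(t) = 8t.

0.88

Lowest-order denominator term is 11s, so the open loop has 1 pole at the origin → type 1 system.
K_v = lim_{s→0} s·G(s) = 100 / 11 = 100/11.
e_ss = 8/K_v = 8/(100/11) = 0.88.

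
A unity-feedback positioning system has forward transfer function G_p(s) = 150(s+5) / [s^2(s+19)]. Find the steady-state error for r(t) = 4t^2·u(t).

76/375

The open loop has two poles at the origin → type 2 system.
K_a = lim_{s→0} s^2·G_p(s) = 150·5 / (19) = 750/19.
r(t) = 4t^2 gives R(s) = 8/s^3.
e_ss = 8/K_a = 8/(750/19) = 76/375.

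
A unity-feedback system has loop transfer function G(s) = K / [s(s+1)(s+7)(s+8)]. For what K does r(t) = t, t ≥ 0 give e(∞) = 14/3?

12

System type = 1 (one pole at s=0).
K_v = lim_{s→0} s·G(s) = K / (1·7·8) = (1/56)·K.
e_ss = 1/K_v = 14/3 ⇒ K_v = 3/14 ⇒ K = (3/14)/(1/56) = 12.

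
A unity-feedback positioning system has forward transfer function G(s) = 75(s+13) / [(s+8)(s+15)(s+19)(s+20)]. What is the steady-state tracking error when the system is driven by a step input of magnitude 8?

No free integrators in G(s): this is a type 0 system.
K_p = lim_{s→0} G(s) = 75·13 / (8·15·19·20) = 13/608.
e_ss = 8/(1 + K_p) = 8/(621/608) = 4864/621.

4864/621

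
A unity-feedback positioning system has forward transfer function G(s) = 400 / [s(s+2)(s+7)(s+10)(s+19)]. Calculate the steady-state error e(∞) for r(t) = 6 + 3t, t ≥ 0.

System type = 1 (one pole at s=0). By superposition:
  • 6: tracked with zero error.
  • 3t: e_ss = 3/K_v with K_v=20/133 → 19.95.
Total e_ss = 19.95.

19.95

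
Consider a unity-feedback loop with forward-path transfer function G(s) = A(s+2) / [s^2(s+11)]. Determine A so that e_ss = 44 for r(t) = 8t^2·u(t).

G(s) has two factors of s in the denominator, so the system is type 2.
K_a = lim_{s→0} s^2·G(s) = A·2 / (11) = (2/11)·A.
e_ss = 16/K_a = 44 ⇒ K_a = 4/11 ⇒ A = (4/11)/(2/11) = 2.

2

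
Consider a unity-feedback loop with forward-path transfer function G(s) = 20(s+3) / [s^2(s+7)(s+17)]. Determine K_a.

The open loop has two poles at the origin → type 2 system.
K_a = lim_{s→0} s^2·G(s) = 20·3 / (7·17) = 60/119.

60/119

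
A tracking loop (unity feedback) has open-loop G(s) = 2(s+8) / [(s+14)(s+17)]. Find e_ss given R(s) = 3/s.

The open loop has no poles at the origin → type 0 system.
K_p = lim_{s→0} G(s) = 2·8 / (14·17) = 8/119.
e_ss = 3/(1 + K_p) = 3/(127/119) = 357/127.

357/127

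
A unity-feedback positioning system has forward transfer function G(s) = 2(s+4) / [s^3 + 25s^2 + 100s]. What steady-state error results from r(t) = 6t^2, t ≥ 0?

infinity

Factoring s from the denominator leaves a polynomial with constant term 100, so the system is type 1.
K_a = lim_{s→0} s^2·G(s) = 0; the steady-state error to this parabolic input grows without bound.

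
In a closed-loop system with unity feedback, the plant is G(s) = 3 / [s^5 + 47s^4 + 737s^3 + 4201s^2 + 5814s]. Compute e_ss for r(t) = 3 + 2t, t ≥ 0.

The denominator has no term below 5814s — 1 pole at s=0, type 1. Taking each input component in turn:
  • 3: tracked with zero error.
  • 2t: e_ss = 2/K_v with K_v=1/1938 → 3876.
Total e_ss = 3876.

3876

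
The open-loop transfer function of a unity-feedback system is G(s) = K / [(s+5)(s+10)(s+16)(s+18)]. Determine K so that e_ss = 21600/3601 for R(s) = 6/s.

The open loop has no poles at the origin → type 0 system.
K_p = lim_{s→0} G(s) = K / (5·10·16·18) = (1/14400)·K.
e_ss = 6/(1 + K_p) = 21600/3601 ⇒ 1 + (1/14400)·K = 3601/3600 ⇒ K = 4.

4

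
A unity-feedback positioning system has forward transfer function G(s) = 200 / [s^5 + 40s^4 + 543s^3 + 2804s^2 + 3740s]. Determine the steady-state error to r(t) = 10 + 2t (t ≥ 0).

Lowest-order denominator term is 3740s, so the open loop has 1 pole at the origin → type 1 system. Taking each input component in turn:
  • 10: tracked with zero error.
  • 2t: e_ss = 2/K_v with K_v=10/187 → 37.4.
Total e_ss = 37.4.

37.4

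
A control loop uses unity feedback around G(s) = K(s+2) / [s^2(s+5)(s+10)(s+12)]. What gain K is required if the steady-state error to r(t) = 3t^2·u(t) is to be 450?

The open loop has two poles at the origin → type 2 system.
K_a = lim_{s→0} s^2·G(s) = K·2 / (5·10·12) = (1/300)·K.
e_ss = 6/K_a = 450 ⇒ K_a = 1/75 ⇒ K = (1/75)/(1/300) = 4.

4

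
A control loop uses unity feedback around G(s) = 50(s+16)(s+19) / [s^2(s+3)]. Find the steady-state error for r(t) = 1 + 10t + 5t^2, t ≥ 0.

The open loop has two poles at the origin → type 2 system. By superposition:
  • 1: tracked with zero error.
  • 10t: tracked with zero error.
  • 5t^2: e_ss = 10/K_a with K_a=15200/3 → 3/1520.
Total e_ss = 3/1520.

3/1520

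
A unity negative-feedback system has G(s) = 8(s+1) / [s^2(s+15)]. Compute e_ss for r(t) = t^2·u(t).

3.75

G(s) has two factors of s in the denominator, so the system is type 2.
K_a = lim_{s→0} s^2·G(s) = 8·1 / (15) = 8/15.
r(t) = t^2 gives R(s) = 2/s^3.
e_ss = 2/K_a = 2/(8/15) = 3.75.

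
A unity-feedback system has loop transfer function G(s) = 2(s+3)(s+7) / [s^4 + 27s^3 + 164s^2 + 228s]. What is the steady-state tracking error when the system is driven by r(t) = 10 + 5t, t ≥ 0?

190/7

Lowest-order denominator term is 228s, so the open loop has 1 pole at the origin → type 1 system. Taking each input component in turn:
  • 10: tracked with zero error.
  • 5t: e_ss = 5/K_v with K_v=7/38 → 190/7.
Total e_ss = 190/7.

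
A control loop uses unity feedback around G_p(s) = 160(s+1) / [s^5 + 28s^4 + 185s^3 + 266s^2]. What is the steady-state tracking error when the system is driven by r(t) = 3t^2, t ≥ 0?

9.975

The denominator has no term below 266s^2 — 2 poles at s=0, type 2.
K_a = lim_{s→0} s^2·G_p(s) = 160·1 / 266 = 80/133.
r(t) = 3t^2 gives R(s) = 6/s^3.
e_ss = 6/K_a = 6/(80/133) = 9.975.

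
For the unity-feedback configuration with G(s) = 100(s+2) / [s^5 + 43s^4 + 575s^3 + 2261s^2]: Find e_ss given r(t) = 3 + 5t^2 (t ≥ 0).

113.05

The denominator has no term below 2261s^2 — 2 poles at s=0, type 2. Taking each input component in turn:
  • 3: tracked with zero error.
  • 5t^2: e_ss = 10/K_a with K_a=200/2261 → 113.05.
Total e_ss = 113.05.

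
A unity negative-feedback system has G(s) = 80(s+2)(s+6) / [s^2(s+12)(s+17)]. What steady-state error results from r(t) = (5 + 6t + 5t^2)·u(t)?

G(s) has two factors of s in the denominator, so the system is type 2. By superposition:
  • 5: tracked with zero error.
  • 6t: tracked with zero error.
  • 5t^2: e_ss = 10/K_a with K_a=80/17 → 2.125.
Total e_ss = 2.125.

2.125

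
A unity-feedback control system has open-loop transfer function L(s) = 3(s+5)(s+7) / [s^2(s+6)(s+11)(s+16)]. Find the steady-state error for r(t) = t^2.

704/35

The open loop has two poles at the origin → type 2 system.
K_a = lim_{s→0} s^2·L(s) = 3·5·7 / (6·11·16) = 35/352.
r(t) = t^2 gives R(s) = 2/s^3.
e_ss = 2/K_a = 2/(35/352) = 704/35.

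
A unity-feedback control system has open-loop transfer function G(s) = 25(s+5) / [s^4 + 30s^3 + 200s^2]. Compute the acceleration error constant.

Lowest-order denominator term is 200s^2, so the open loop has 2 poles at the origin → type 2 system.
K_a = lim_{s→0} s^2·G(s) = 25·5 / 200 = 0.625.

0.625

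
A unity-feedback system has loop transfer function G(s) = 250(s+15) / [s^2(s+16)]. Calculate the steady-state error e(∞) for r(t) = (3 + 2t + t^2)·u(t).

G(s) has two factors of s in the denominator, so the system is type 2. Treating each term separately:
  • 3: tracked with zero error.
  • 2t: tracked with zero error.
  • t^2: e_ss = 2/K_a with K_a=234.375 → 16/1875.
Total e_ss = 16/1875.

16/1875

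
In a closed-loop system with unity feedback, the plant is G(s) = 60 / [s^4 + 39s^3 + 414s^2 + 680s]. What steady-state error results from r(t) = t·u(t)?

Lowest-order denominator term is 680s, so the open loop has 1 pole at the origin → type 1 system.
K_v = lim_{s→0} s·G(s) = 60 / 680 = 3/34.
e_ss = 1/K_v = 1/(3/34) = 34/3.

34/3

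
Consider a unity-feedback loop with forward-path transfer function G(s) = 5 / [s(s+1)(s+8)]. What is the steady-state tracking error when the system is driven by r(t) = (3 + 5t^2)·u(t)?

infinity

The open loop has one pole at the origin → type 1 system. Treating each term separately:
  • 3: tracked with zero error.
  • 5t^2: a type-1 system cannot track it, e_ss → ∞.
The unbounded component dominates.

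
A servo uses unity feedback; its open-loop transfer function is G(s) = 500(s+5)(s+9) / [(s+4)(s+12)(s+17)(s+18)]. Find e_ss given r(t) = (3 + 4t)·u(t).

System type = 0 (no poles at s=0). Treating each term separately:
  • 3: e_ss = 3/(1+K_p) with K_p=625/408 → 1224/1033.
  • 4t: a type-0 system cannot track it, e_ss → ∞.
The unbounded component dominates.

infinity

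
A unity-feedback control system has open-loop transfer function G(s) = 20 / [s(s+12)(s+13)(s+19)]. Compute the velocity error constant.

5/741

G(s) has one factor of s in the denominator, so the system is type 1.
K_v = lim_{s→0} s·G(s) = 20 / (12·13·19) = 5/741.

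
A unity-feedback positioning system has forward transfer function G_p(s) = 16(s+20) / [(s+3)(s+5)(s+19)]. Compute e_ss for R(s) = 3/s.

171/121

No free integrators in G_p(s): this is a type 0 system.
K_p = lim_{s→0} G_p(s) = 16·20 / (3·5·19) = 64/57.
e_ss = 3/(1 + K_p) = 3/(121/57) = 171/121.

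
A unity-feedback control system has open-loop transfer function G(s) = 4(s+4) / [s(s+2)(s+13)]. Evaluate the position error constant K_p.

K_p = lim_{s→0} G(s); with 1 pole at the origin the limit diverges, so K_p = ∞.

infinity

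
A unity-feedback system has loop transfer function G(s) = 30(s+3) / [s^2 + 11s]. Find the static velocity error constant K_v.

90/11

Lowest-order denominator term is 11s, so the open loop has 1 pole at the origin → type 1 system.
K_v = lim_{s→0} s·G(s) = 30·3 / 11 = 90/11.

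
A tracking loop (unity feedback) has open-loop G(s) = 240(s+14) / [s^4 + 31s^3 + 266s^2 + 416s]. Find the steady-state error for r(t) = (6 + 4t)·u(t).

52/105

The denominator has no term below 416s — 1 pole at s=0, type 1. By superposition:
  • 6: tracked with zero error.
  • 4t: e_ss = 4/K_v with K_v=105/13 → 52/105.
Total e_ss = 52/105.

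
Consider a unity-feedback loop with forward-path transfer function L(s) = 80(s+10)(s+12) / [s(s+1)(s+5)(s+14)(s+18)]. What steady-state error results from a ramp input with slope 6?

The open loop has one pole at the origin → type 1 system.
K_v = lim_{s→0} s·L(s) = 80·10·12 / (1·5·14·18) = 160/21.
e_ss = 6/K_v = 6/(160/21) = 0.7875.

0.7875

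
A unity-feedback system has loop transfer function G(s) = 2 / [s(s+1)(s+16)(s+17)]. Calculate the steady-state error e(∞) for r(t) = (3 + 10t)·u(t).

1360

System type = 1 (one pole at s=0). By superposition:
  • 3: tracked with zero error.
  • 10t: e_ss = 10/K_v with K_v=1/136 → 1360.
Total e_ss = 1360.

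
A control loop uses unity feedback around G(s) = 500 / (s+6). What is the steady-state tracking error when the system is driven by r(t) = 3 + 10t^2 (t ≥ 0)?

System type = 0 (no poles at s=0). Treating each term separately:
  • 3: e_ss = 3/(1+K_p) with K_p=250/3 → 9/253.
  • 10t^2: a type-0 system cannot track it, e_ss → ∞.
The unbounded component dominates.

infinity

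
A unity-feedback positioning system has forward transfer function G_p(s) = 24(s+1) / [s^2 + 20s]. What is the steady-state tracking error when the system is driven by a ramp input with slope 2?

5/3

The denominator has no term below 20s — 1 pole at s=0, type 1.
K_v = lim_{s→0} s·G_p(s) = 24·1 / 20 = 1.2.
e_ss = 2/K_v = 2/1.2 = 5/3.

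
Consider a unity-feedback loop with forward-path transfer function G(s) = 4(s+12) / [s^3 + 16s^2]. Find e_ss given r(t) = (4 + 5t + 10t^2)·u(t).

The denominator has no term below 16s^2 — 2 poles at s=0, type 2. By superposition:
  • 4: tracked with zero error.
  • 5t: tracked with zero error.
  • 10t^2: e_ss = 20/K_a with K_a=3 → 20/3.
Total e_ss = 20/3.

20/3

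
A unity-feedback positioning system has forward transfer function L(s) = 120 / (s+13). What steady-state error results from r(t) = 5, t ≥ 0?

L(s) has no factors of s in the denominator, so the system is type 0.
K_p = lim_{s→0} L(s) = 120 / (13) = 120/13.
e_ss = 5/(1 + K_p) = 5/(133/13) = 65/133.

65/133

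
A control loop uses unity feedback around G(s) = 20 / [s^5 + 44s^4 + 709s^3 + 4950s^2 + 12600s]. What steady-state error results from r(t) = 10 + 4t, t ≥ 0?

2520

The denominator has no term below 12600s — 1 pole at s=0, type 1. Treating each term separately:
  • 10: tracked with zero error.
  • 4t: e_ss = 4/K_v with K_v=1/630 → 2520.
Total e_ss = 2520.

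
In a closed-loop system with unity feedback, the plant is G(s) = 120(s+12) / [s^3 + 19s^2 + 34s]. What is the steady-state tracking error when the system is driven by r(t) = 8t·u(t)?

Lowest-order denominator term is 34s, so the open loop has 1 pole at the origin → type 1 system.
K_v = lim_{s→0} s·G(s) = 120·12 / 34 = 720/17.
e_ss = 8/K_v = 8/(720/17) = 17/90.

17/90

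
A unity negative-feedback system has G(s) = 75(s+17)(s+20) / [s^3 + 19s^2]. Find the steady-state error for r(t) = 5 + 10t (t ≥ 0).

Factoring s^2 from the denominator leaves a polynomial with constant term 19, so the system is type 2. Taking each input component in turn:
  • 5: tracked with zero error.
  • 10t: tracked with zero error.
Total e_ss = 0.

0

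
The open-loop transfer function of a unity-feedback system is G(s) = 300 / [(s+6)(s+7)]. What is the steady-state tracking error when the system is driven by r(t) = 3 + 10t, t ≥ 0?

infinity

No free integrators in G(s): this is a type 0 system. Taking each input component in turn:
  • 3: e_ss = 3/(1+K_p) with K_p=50/7 → 7/19.
  • 10t: a type-0 system cannot track it, e_ss → ∞.
The unbounded component dominates.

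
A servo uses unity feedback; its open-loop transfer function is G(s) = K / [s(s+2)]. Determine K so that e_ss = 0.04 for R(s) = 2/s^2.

The open loop has one pole at the origin → type 1 system.
K_v = lim_{s→0} s·G(s) = K / (2) = 0.5·K.
e_ss = 2/K_v = 0.04 ⇒ K_v = 50 ⇒ K = 50/0.5 = 100.

100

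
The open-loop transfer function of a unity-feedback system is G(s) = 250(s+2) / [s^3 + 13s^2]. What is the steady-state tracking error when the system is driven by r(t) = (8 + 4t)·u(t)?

Factoring s^2 from the denominator leaves a polynomial with constant term 13, so the system is type 2. Taking each input component in turn:
  • 8: tracked with zero error.
  • 4t: tracked with zero error.
Total e_ss = 0.

0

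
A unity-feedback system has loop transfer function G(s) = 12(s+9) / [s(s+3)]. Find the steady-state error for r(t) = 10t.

5/18

One free integrator in G(s): this is a type 1 system.
K_v = lim_{s→0} s·G(s) = 12·9 / (3) = 36.
e_ss = 10/K_v = 10/36 = 5/18.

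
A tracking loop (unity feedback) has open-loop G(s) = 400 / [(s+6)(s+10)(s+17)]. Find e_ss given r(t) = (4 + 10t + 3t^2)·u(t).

The open loop has no poles at the origin → type 0 system. Taking each input component in turn:
  • 4: e_ss = 4/(1+K_p) with K_p=20/51 → 204/71.
  • 10t: a type-0 system cannot track it, e_ss → ∞.
  • 3t^2: a type-0 system cannot track it, e_ss → ∞.
The unbounded component dominates.

infinity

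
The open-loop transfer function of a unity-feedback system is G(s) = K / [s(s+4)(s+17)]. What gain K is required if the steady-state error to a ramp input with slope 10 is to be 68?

10

One free integrator in G(s): this is a type 1 system.
K_v = lim_{s→0} s·G(s) = K / (4·17) = (1/68)·K.
e_ss = 10/K_v = 68 ⇒ K_v = 5/34 ⇒ K = (5/34)/(1/68) = 10.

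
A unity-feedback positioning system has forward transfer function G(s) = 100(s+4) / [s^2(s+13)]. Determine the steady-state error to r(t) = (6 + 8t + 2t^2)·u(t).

0.13

G(s) has two factors of s in the denominator, so the system is type 2. By superposition:
  • 6: tracked with zero error.
  • 8t: tracked with zero error.
  • 2t^2: e_ss = 4/K_a with K_a=400/13 → 0.13.
Total e_ss = 0.13.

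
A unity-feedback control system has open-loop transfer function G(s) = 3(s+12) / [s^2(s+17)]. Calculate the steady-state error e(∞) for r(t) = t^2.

System type = 2 (two poles at s=0).
K_a = lim_{s→0} s^2·G(s) = 3·12 / (17) = 36/17.
r(t) = t^2 gives R(s) = 2/s^3.
e_ss = 2/K_a = 2/(36/17) = 17/18.

17/18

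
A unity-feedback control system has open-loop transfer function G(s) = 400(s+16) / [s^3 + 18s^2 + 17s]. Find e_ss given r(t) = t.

17/6400

Lowest-order denominator term is 17s, so the open loop has 1 pole at the origin → type 1 system.
K_v = lim_{s→0} s·G(s) = 400·16 / 17 = 6400/17.
e_ss = 1/K_v = 1/(6400/17) = 17/6400.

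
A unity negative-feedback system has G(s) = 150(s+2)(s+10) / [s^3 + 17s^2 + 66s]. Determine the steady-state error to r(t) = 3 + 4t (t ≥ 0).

0.088

Factoring s from the denominator leaves a polynomial with constant term 66, so the system is type 1. Treating each term separately:
  • 3: tracked with zero error.
  • 4t: e_ss = 4/K_v with K_v=500/11 → 0.088.
Total e_ss = 0.088.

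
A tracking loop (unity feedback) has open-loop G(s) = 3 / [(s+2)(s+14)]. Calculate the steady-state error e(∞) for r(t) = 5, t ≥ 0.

System type = 0 (no poles at s=0).
K_p = lim_{s→0} G(s) = 3 / (2·14) = 3/28.
e_ss = 5/(1 + K_p) = 5/(31/28) = 140/31.

140/31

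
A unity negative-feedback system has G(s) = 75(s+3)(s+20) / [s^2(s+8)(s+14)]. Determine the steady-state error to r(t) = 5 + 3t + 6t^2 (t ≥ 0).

Two free integrators in G(s): this is a type 2 system. By superposition:
  • 5: tracked with zero error.
  • 3t: tracked with zero error.
  • 6t^2: e_ss = 12/K_a with K_a=1125/28 → 112/375.
Total e_ss = 112/375.

112/375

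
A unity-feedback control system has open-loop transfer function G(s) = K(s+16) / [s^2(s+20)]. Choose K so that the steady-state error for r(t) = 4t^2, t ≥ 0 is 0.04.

Two free integrators in G(s): this is a type 2 system.
K_a = lim_{s→0} s^2·G(s) = K·16 / (20) = 0.8·K.
e_ss = 8/K_a = 0.04 ⇒ K_a = 200 ⇒ K = 200/0.8 = 250.

250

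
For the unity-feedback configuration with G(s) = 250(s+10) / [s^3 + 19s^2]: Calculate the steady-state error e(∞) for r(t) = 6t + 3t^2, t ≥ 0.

Lowest-order denominator term is 19s^2, so the open loop has 2 poles at the origin → type 2 system. Taking each input component in turn:
  • 6t: tracked with zero error.
  • 3t^2: e_ss = 6/K_a with K_a=2500/19 → 0.0456.
Total e_ss = 0.0456.

0.0456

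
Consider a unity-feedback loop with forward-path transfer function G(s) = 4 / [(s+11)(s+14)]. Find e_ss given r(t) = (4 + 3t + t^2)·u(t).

The open loop has no poles at the origin → type 0 system. By superposition:
  • 4: e_ss = 4/(1+K_p) with K_p=2/77 → 308/79.
  • 3t: a type-0 system cannot track it, e_ss → ∞.
  • t^2: a type-0 system cannot track it, e_ss → ∞.
The unbounded component dominates.

infinity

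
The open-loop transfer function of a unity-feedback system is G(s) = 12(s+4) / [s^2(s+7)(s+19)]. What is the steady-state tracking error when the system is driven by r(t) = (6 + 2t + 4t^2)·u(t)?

133/6

Two free integrators in G(s): this is a type 2 system. Treating each term separately:
  • 6: tracked with zero error.
  • 2t: tracked with zero error.
  • 4t^2: e_ss = 8/K_a with K_a=48/133 → 133/6.
Total e_ss = 133/6.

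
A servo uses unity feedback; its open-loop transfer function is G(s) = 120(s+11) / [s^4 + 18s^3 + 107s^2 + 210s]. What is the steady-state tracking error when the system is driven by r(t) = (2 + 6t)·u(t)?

21/22

The denominator has no term below 210s — 1 pole at s=0, type 1. By superposition:
  • 2: tracked with zero error.
  • 6t: e_ss = 6/K_v with K_v=44/7 → 21/22.
Total e_ss = 21/22.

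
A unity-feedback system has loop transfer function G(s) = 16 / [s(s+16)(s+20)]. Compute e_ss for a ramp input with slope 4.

G(s) has one factor of s in the denominator, so the system is type 1.
K_v = lim_{s→0} s·G(s) = 16 / (16·20) = 0.05.
e_ss = 4/K_v = 4/0.05 = 80.

80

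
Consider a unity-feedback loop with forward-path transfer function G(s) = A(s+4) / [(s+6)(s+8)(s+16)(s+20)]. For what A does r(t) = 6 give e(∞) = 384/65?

No free integrators in G(s): this is a type 0 system.
K_p = lim_{s→0} G(s) = A·4 / (6·8·16·20) = (1/3840)·A.
e_ss = 6/(1 + K_p) = 384/65 ⇒ 1 + (1/3840)·A = 65/64 ⇒ A = 60.

60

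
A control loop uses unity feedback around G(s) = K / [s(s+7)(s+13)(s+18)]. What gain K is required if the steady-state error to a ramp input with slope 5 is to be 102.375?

80

The open loop has one pole at the origin → type 1 system.
K_v = lim_{s→0} s·G(s) = K / (7·13·18) = (1/1638)·K.
e_ss = 5/K_v = 102.375 ⇒ K_v = 40/819 ⇒ K = (40/819)/(1/1638) = 80.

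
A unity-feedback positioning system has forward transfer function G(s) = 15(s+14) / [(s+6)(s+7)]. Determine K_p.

5

System type = 0 (no poles at s=0).
K_p = lim_{s→0} G(s) = 15·14 / (6·7) = 5.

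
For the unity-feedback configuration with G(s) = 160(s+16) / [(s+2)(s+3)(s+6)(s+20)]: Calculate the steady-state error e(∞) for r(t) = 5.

45/41

System type = 0 (no poles at s=0).
K_p = lim_{s→0} G(s) = 160·16 / (2·3·6·20) = 32/9.
e_ss = 5/(1 + K_p) = 5/(41/9) = 45/41.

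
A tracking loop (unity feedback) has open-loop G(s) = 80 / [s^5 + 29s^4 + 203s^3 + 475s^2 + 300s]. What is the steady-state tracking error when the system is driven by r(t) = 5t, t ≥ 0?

Factoring s from the denominator leaves a polynomial with constant term 300, so the system is type 1.
K_v = lim_{s→0} s·G(s) = 80 / 300 = 4/15.
e_ss = 5/K_v = 5/(4/15) = 18.75.

18.75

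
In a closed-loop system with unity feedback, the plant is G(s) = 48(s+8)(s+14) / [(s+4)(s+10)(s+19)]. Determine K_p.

672/95

No free integrators in G(s): this is a type 0 system.
K_p = lim_{s→0} G(s) = 48·8·14 / (4·10·19) = 672/95.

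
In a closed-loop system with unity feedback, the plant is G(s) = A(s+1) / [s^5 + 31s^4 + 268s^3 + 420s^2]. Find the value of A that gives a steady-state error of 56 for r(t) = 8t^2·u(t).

120

Lowest-order denominator term is 420s^2, so the open loop has 2 poles at the origin → type 2 system.
K_a = lim_{s→0} s^2·G(s) = A·1 / 420 = (1/420)·A.
e_ss = 16/K_a = 56 ⇒ K_a = 2/7 ⇒ A = (2/7)/(1/420) = 120.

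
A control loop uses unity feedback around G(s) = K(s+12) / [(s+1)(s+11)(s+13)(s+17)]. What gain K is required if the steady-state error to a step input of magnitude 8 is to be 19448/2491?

5

System type = 0 (no poles at s=0).
K_p = lim_{s→0} G(s) = K·12 / (1·11·13·17) = (12/2431)·K.
e_ss = 8/(1 + K_p) = 19448/2491 ⇒ 1 + (12/2431)·K = 2491/2431 ⇒ K = 5.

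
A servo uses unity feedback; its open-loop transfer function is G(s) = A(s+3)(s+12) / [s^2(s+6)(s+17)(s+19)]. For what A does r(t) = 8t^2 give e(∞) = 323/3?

8

The open loop has two poles at the origin → type 2 system.
K_a = lim_{s→0} s^2·G(s) = A·3·12 / (6·17·19) = (6/323)·A.
e_ss = 16/K_a = 323/3 ⇒ K_a = 48/323 ⇒ A = (48/323)/(6/323) = 8.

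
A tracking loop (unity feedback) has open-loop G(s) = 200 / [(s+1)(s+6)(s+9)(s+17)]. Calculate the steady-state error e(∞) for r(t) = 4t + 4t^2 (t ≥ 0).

No free integrators in G(s): this is a type 0 system. Treating each term separately:
  • 4t: a type-0 system cannot track it, e_ss → ∞.
  • 4t^2: a type-0 system cannot track it, e_ss → ∞.
The unbounded component dominates.

infinity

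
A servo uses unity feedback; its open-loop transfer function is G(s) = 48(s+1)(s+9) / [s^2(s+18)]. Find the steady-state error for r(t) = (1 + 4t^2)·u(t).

1/3

G(s) has two factors of s in the denominator, so the system is type 2. By superposition:
  • 1: tracked with zero error.
  • 4t^2: e_ss = 8/K_a with K_a=24 → 1/3.
Total e_ss = 1/3.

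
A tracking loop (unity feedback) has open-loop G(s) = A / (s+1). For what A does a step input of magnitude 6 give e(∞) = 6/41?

System type = 0 (no poles at s=0).
K_p = lim_{s→0} G(s) = A / (1) = 1·A.
e_ss = 6/(1 + K_p) = 6/41 ⇒ 1 + 1·A = 41 ⇒ A = 40.

40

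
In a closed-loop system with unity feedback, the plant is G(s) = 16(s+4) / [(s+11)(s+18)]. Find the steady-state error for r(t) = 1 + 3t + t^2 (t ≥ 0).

The open loop has no poles at the origin → type 0 system. By superposition:
  • 1: e_ss = 1/(1+K_p) with K_p=32/99 → 99/131.
  • 3t: a type-0 system cannot track it, e_ss → ∞.
  • t^2: a type-0 system cannot track it, e_ss → ∞.
The unbounded component dominates.

infinity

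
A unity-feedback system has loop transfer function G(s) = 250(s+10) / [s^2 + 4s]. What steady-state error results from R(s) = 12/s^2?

Lowest-order denominator term is 4s, so the open loop has 1 pole at the origin → type 1 system.
K_v = lim_{s→0} s·G(s) = 250·10 / 4 = 625.
e_ss = 12/K_v = 12/625 = 0.0192.

0.0192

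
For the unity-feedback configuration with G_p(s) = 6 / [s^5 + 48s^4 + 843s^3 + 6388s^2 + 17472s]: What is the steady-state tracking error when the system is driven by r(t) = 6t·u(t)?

The denominator has no term below 17472s — 1 pole at s=0, type 1.
K_v = lim_{s→0} s·G_p(s) = 6 / 17472 = 1/2912.
e_ss = 6/K_v = 6/(1/2912) = 17472.

17472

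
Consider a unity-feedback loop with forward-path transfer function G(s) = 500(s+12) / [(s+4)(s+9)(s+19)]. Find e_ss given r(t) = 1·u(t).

57/557

No free integrators in G(s): this is a type 0 system.
K_p = lim_{s→0} G(s) = 500·12 / (4·9·19) = 500/57.
e_ss = 1/(1 + K_p) = 1/(557/57) = 57/557.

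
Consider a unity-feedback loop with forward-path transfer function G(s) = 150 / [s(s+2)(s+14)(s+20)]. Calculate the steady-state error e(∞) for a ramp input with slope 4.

One free integrator in G(s): this is a type 1 system.
K_v = lim_{s→0} s·G(s) = 150 / (2·14·20) = 15/56.
e_ss = 4/K_v = 4/(15/56) = 224/15.

224/15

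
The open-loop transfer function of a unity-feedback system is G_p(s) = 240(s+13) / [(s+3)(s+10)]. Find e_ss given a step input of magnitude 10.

G_p(s) has no factors of s in the denominator, so the system is type 0.
K_p = lim_{s→0} G_p(s) = 240·13 / (3·10) = 104.
e_ss = 10/(1 + K_p) = 10/105 = 2/21.

2/21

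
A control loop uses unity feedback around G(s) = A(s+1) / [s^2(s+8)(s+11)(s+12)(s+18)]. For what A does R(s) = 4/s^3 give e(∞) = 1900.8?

40

The open loop has two poles at the origin → type 2 system.
K_a = lim_{s→0} s^2·G(s) = A·1 / (8·11·12·18) = (1/19008)·A.
e_ss = 4/K_a = 1900.8 ⇒ K_a = 5/2376 ⇒ A = (5/2376)/(1/19008) = 40.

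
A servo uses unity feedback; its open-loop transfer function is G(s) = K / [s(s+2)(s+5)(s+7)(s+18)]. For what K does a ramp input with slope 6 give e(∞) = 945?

System type = 1 (one pole at s=0).
K_v = lim_{s→0} s·G(s) = K / (2·5·7·18) = (1/1260)·K.
e_ss = 6/K_v = 945 ⇒ K_v = 2/315 ⇒ K = (2/315)/(1/1260) = 8.

8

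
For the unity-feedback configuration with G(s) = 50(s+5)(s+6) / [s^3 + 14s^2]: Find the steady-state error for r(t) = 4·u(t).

The denominator has no term below 14s^2 — 2 poles at s=0, type 2.
A type-2 system has K_p = ∞, so it tracks a step input with zero steady-state error.

0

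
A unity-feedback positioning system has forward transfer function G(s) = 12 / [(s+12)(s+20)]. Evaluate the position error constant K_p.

G(s) has no factors of s in the denominator, so the system is type 0.
K_p = lim_{s→0} G(s) = 12 / (12·20) = 0.05.

0.05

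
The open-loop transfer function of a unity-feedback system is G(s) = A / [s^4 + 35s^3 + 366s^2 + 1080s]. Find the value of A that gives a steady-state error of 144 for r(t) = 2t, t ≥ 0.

The denominator has no term below 1080s — 1 pole at s=0, type 1.
K_v = lim_{s→0} s·G(s) = A / 1080 = (1/1080)·A.
e_ss = 2/K_v = 144 ⇒ K_v = 1/72 ⇒ A = (1/72)/(1/1080) = 15.

15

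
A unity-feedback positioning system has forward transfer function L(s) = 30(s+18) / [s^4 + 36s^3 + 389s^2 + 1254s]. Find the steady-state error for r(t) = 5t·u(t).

Lowest-order denominator term is 1254s, so the open loop has 1 pole at the origin → type 1 system.
K_v = lim_{s→0} s·L(s) = 30·18 / 1254 = 90/209.
e_ss = 5/K_v = 5/(90/209) = 209/18.

209/18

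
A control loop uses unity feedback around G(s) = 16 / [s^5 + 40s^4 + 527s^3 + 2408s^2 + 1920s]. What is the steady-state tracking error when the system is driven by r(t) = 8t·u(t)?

960

The denominator has no term below 1920s — 1 pole at s=0, type 1.
K_v = lim_{s→0} s·G(s) = 16 / 1920 = 1/120.
e_ss = 8/K_v = 8/(1/120) = 960.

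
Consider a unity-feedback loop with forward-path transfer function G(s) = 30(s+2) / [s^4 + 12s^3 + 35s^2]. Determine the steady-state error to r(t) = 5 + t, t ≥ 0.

The denominator has no term below 35s^2 — 2 poles at s=0, type 2. Taking each input component in turn:
  • 5: tracked with zero error.
  • t: tracked with zero error.
Total e_ss = 0.

0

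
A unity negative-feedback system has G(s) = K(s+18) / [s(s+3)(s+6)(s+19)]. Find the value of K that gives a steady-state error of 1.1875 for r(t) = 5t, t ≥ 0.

G(s) has one factor of s in the denominator, so the system is type 1.
K_v = lim_{s→0} s·G(s) = K·18 / (3·6·19) = (1/19)·K.
e_ss = 5/K_v = 1.1875 ⇒ K_v = 80/19 ⇒ K = (80/19)/(1/19) = 80.

80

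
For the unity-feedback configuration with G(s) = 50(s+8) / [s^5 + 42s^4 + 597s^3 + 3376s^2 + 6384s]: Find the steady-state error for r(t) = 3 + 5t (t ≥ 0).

The denominator has no term below 6384s — 1 pole at s=0, type 1. Treating each term separately:
  • 3: tracked with zero error.
  • 5t: e_ss = 5/K_v with K_v=25/399 → 79.8.
Total e_ss = 79.8.

79.8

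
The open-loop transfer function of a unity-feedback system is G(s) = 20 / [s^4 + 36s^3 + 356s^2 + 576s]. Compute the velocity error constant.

5/144

Lowest-order denominator term is 576s, so the open loop has 1 pole at the origin → type 1 system.
K_v = lim_{s→0} s·G(s) = 20 / 576 = 5/144.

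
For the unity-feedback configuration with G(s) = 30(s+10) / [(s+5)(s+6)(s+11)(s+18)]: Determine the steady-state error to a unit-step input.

99/104

G(s) has no factors of s in the denominator, so the system is type 0.
K_p = lim_{s→0} G(s) = 30·10 / (5·6·11·18) = 5/99.
e_ss = 1/(1 + K_p) = 1/(104/99) = 99/104.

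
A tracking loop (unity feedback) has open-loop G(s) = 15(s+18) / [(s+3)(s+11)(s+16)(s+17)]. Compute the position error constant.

45/1496

System type = 0 (no poles at s=0).
K_p = lim_{s→0} G(s) = 15·18 / (3·11·16·17) = 45/1496.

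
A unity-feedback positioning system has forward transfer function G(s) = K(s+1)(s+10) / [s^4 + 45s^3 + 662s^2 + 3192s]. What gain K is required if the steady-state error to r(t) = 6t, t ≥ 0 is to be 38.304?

50

The denominator has no term below 3192s — 1 pole at s=0, type 1.
K_v = lim_{s→0} s·G(s) = K·1·10 / 3192 = (5/1596)·K.
e_ss = 6/K_v = 38.304 ⇒ K_v = 125/798 ⇒ K = (125/798)/(5/1596) = 50.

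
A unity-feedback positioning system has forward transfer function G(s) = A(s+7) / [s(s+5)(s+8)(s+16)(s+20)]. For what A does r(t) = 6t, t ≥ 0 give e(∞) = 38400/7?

The open loop has one pole at the origin → type 1 system.
K_v = lim_{s→0} s·G(s) = A·7 / (5·8·16·20) = (7/12800)·A.
e_ss = 6/K_v = 38400/7 ⇒ K_v = 7/6400 ⇒ A = (7/6400)/(7/12800) = 2.

2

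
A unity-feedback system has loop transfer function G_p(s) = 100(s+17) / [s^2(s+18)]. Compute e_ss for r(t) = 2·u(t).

Two free integrators in G_p(s): this is a type 2 system.
A type-2 system has K_p = ∞, so it tracks a step input with zero steady-state error.

0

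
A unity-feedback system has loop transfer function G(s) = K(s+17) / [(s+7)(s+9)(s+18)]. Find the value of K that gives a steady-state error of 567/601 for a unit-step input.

G(s) has no factors of s in the denominator, so the system is type 0.
K_p = lim_{s→0} G(s) = K·17 / (7·9·18) = (17/1134)·K.
e_ss = 1/(1 + K_p) = 567/601 ⇒ 1 + (17/1134)·K = 601/567 ⇒ K = 4.

4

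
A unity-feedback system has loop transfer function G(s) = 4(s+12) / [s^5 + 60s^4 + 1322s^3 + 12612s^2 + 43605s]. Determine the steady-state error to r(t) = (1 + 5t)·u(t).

4542.1875

Lowest-order denominator term is 43605s, so the open loop has 1 pole at the origin → type 1 system. By superposition:
  • 1: tracked with zero error.
  • 5t: e_ss = 5/K_v with K_v=16/14535 → 4542.1875.
Total e_ss = 4542.1875.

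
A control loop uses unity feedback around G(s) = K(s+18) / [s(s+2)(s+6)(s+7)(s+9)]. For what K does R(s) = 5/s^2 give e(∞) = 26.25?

8

System type = 1 (one pole at s=0).
K_v = lim_{s→0} s·G(s) = K·18 / (2·6·7·9) = (1/42)·K.
e_ss = 5/K_v = 26.25 ⇒ K_v = 4/21 ⇒ K = (4/21)/(1/42) = 8.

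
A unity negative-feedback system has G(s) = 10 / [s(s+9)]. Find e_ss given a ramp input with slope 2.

1.8

The open loop has one pole at the origin → type 1 system.
K_v = lim_{s→0} s·G(s) = 10 / (9) = 10/9.
e_ss = 2/K_v = 2/(10/9) = 1.8.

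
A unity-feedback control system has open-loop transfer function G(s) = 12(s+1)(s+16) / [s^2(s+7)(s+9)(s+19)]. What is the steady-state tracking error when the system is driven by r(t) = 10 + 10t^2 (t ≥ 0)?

124.6875

Two free integrators in G(s): this is a type 2 system. Taking each input component in turn:
  • 10: tracked with zero error.
  • 10t^2: e_ss = 20/K_a with K_a=64/399 → 124.6875.
Total e_ss = 124.6875.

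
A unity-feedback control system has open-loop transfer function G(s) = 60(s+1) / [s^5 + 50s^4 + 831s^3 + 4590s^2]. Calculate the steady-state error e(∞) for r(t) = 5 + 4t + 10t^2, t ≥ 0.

Factoring s^2 from the denominator leaves a polynomial with constant term 4590, so the system is type 2. Treating each term separately:
  • 5: tracked with zero error.
  • 4t: tracked with zero error.
  • 10t^2: e_ss = 20/K_a with K_a=2/153 → 1530.
Total e_ss = 1530.

1530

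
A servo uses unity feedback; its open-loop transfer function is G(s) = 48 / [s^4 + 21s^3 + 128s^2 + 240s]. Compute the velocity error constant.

0.2

The denominator has no term below 240s — 1 pole at s=0, type 1.
K_v = lim_{s→0} s·G(s) = 48 / 240 = 0.2.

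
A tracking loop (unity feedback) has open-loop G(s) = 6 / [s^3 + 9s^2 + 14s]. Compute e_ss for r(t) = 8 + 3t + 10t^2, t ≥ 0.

Factoring s from the denominator leaves a polynomial with constant term 14, so the system is type 1. Treating each term separately:
  • 8: tracked with zero error.
  • 3t: e_ss = 3/K_v with K_v=3/7 → 7.
  • 10t^2: a type-1 system cannot track it, e_ss → ∞.
The unbounded component dominates.

infinity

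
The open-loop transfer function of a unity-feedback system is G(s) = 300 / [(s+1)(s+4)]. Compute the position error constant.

G(s) has no factors of s in the denominator, so the system is type 0.
K_p = lim_{s→0} G(s) = 300 / (1·4) = 75.

75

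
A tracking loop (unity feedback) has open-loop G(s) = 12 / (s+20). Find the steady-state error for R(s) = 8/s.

5

G(s) has no factors of s in the denominator, so the system is type 0.
K_p = lim_{s→0} G(s) = 12 / (20) = 0.6.
e_ss = 8/(1 + K_p) = 8/1.6 = 5.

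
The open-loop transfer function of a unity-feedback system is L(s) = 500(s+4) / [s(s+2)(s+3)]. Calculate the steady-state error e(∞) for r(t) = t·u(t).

System type = 1 (one pole at s=0).
K_v = lim_{s→0} s·L(s) = 500·4 / (2·3) = 1000/3.
e_ss = 1/K_v = 1/(1000/3) = 0.003.

0.003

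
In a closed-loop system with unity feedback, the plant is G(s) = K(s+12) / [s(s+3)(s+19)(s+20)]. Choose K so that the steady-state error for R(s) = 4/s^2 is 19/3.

One free integrator in G(s): this is a type 1 system.
K_v = lim_{s→0} s·G(s) = K·12 / (3·19·20) = (1/95)·K.
e_ss = 4/K_v = 19/3 ⇒ K_v = 12/19 ⇒ K = (12/19)/(1/95) = 60.

60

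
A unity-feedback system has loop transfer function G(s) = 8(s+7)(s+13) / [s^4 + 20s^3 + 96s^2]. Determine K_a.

The denominator has no term below 96s^2 — 2 poles at s=0, type 2.
K_a = lim_{s→0} s^2·G(s) = 8·7·13 / 96 = 91/12.

91/12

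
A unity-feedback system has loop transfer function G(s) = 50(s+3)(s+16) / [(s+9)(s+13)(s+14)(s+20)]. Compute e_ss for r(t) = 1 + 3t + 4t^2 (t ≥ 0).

infinity

G(s) has no factors of s in the denominator, so the system is type 0. Treating each term separately:
  • 1: e_ss = 1/(1+K_p) with K_p=20/273 → 273/293.
  • 3t: a type-0 system cannot track it, e_ss → ∞.
  • 4t^2: a type-0 system cannot track it, e_ss → ∞.
The unbounded component dominates.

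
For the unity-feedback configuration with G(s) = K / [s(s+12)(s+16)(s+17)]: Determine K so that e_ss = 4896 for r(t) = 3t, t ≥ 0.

System type = 1 (one pole at s=0).
K_v = lim_{s→0} s·G(s) = K / (12·16·17) = (1/3264)·K.
e_ss = 3/K_v = 4896 ⇒ K_v = 1/1632 ⇒ K = (1/1632)/(1/3264) = 2.

2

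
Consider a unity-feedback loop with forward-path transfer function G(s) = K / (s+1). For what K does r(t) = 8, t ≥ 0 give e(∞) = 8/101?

100

No free integrators in G(s): this is a type 0 system.
K_p = lim_{s→0} G(s) = K / (1) = 1·K.
e_ss = 8/(1 + K_p) = 8/101 ⇒ 1 + 1·K = 101 ⇒ K = 100.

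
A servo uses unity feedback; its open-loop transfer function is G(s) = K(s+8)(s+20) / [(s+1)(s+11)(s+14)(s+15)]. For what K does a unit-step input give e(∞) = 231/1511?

No free integrators in G(s): this is a type 0 system.
K_p = lim_{s→0} G(s) = K·8·20 / (1·11·14·15) = (16/231)·K.
e_ss = 1/(1 + K_p) = 231/1511 ⇒ 1 + (16/231)·K = 1511/231 ⇒ K = 80.

80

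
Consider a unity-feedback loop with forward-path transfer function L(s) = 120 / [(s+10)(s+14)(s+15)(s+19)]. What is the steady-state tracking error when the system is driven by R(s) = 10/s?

L(s) has no factors of s in the denominator, so the system is type 0.
K_p = lim_{s→0} L(s) = 120 / (10·14·15·19) = 2/665.
e_ss = 10/(1 + K_p) = 10/(667/665) = 6650/667.

6650/667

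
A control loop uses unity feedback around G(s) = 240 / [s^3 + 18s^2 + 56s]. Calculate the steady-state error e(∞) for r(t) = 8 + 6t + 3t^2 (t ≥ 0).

Factoring s from the denominator leaves a polynomial with constant term 56, so the system is type 1. Treating each term separately:
  • 8: tracked with zero error.
  • 6t: e_ss = 6/K_v with K_v=30/7 → 1.4.
  • 3t^2: a type-1 system cannot track it, e_ss → ∞.
The unbounded component dominates.

infinity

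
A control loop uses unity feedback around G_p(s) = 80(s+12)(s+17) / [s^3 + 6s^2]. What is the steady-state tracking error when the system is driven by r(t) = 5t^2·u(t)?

1/272

Factoring s^2 from the denominator leaves a polynomial with constant term 6, so the system is type 2.
K_a = lim_{s→0} s^2·G_p(s) = 80·12·17 / 6 = 2720.
r(t) = 5t^2 gives R(s) = 10/s^3.
e_ss = 10/K_a = 10/2720 = 1/272.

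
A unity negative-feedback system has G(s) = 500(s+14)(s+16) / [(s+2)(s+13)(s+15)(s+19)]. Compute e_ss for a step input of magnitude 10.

System type = 0 (no poles at s=0).
K_p = lim_{s→0} G(s) = 500·14·16 / (2·13·15·19) = 11200/741.
e_ss = 10/(1 + K_p) = 10/(11941/741) = 7410/11941.

7410/11941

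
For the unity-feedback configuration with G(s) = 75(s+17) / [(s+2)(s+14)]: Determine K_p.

No free integrators in G(s): this is a type 0 system.
K_p = lim_{s→0} G(s) = 75·17 / (2·14) = 1275/28.

1275/28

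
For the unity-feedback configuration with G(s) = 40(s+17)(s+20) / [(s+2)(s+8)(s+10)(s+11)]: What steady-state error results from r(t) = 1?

11/96

G(s) has no factors of s in the denominator, so the system is type 0.
K_p = lim_{s→0} G(s) = 40·17·20 / (2·8·10·11) = 85/11.
e_ss = 1/(1 + K_p) = 1/(96/11) = 11/96.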